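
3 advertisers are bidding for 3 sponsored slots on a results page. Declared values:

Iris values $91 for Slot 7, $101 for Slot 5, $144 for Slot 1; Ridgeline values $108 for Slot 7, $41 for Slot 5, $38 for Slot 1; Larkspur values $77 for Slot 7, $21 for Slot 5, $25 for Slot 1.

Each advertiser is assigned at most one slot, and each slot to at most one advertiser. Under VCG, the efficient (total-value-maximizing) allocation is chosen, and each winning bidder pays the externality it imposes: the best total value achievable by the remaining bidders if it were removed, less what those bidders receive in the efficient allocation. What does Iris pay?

Iris pays $4.

Efficient allocation: Iris→Slot 1 ($144), Ridgeline→Slot 7 ($108), Larkspur→Slot 5 ($21); total welfare W = $273.
Iris receives Slot 1 at value $144, so the others get W − 144 = $129.
Without Iris: best allocation of the remaining 2 bidders over all 3 slots is Ridgeline→Slot 7 ($108), Larkspur→Slot 1 ($25), total $133.
VCG payment = (others' best without Iris) − (others' welfare with Iris) = 133 − 129 = $4.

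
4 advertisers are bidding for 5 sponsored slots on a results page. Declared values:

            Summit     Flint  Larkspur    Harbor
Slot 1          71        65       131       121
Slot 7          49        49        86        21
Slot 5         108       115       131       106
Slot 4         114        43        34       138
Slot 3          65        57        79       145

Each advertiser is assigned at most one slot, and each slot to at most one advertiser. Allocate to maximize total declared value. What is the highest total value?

This is the linear assignment problem.
Optimal: Summit→Slot 4 ($114), Flint→Slot 5 ($115), Larkspur→Slot 1 ($131), Harbor→Slot 3 ($145) — total 114+115+131+145 = $505.
Column-greedy (each slot in turn goes to its best remaining advertiser) gives $433, worse by 72.
Next-best assignment: Summit→Slot 4, Flint→Slot 5, Larkspur→Slot 7, Harbor→Slot 3 = $460.
Swapping Flint↔Larkspur (Flint→Slot 1 $65, Larkspur→Slot 5 $131) loses 50.

Max total: $505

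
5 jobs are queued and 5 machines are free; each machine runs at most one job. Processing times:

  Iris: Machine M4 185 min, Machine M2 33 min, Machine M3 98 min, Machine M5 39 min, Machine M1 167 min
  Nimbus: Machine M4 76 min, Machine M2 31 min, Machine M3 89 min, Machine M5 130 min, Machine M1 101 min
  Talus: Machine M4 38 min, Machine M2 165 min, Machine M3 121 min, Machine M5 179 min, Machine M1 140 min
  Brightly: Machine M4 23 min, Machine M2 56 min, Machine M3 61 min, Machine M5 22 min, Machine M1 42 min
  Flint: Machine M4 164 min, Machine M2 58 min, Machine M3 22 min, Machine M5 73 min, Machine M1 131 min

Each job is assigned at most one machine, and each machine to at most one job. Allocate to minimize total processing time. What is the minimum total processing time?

Min total: 172 min

Optimal: Iris→Machine M5 (39 min), Nimbus→Machine M2 (31 min), Talus→Machine M4 (38 min), Brightly→Machine M1 (42 min), Flint→Machine M3 (22 min) — total 39+31+38+42+22 = 172 min.
Row-greedy (each job in turn takes its cheapest remaining machine) gives 383 min, worse by 211.
Swapping Talus↔Iris (Talus→Machine M5 179 min, Iris→Machine M4 185 min) adds 287.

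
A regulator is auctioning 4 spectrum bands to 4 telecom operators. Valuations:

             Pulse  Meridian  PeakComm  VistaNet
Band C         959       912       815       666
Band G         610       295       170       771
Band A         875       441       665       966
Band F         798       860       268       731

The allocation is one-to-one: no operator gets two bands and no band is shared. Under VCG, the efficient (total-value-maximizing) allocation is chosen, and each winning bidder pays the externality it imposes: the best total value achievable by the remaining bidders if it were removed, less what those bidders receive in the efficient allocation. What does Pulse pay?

Efficient allocation: Pulse→Band A ($875M), Meridian→Band F ($860M), PeakComm→Band C ($815M), VistaNet→Band G ($771M); total welfare W = $3321M.
Pulse receives Band A at value $875M, so the others get W − 875 = $2446M.
Without Pulse: best allocation of the remaining 3 bidders over all 4 bands is Meridian→Band F ($860M), PeakComm→Band C ($815M), VistaNet→Band A ($966M), total $2641M.
VCG payment = (others' best without Pulse) − (others' welfare with Pulse) = 2641 − 2446 = $195M.

Pulse pays $195M.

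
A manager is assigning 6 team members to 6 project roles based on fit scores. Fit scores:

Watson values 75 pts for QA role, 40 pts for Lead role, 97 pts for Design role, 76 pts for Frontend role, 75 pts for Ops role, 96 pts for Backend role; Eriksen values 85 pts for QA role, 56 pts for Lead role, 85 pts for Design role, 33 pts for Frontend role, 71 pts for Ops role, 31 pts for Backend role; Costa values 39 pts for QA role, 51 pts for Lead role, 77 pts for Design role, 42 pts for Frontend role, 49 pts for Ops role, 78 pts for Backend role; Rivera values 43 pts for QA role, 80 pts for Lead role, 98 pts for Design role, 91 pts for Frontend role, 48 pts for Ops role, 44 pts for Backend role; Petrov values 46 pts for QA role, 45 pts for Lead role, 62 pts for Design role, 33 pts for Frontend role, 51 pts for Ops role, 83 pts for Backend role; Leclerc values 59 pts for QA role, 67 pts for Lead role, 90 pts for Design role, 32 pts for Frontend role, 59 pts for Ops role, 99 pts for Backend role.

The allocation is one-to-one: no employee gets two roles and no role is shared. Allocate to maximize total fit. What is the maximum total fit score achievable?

This is a one-to-one assignment (maximum-weight bipartite matching).
Optimal: Watson→Ops role (75 pts), Eriksen→QA role (85 pts), Costa→Design role (77 pts), Rivera→Frontend role (91 pts), Petrov→Backend role (83 pts), Leclerc→Lead role (67 pts) — total 75+85+77+91+83+67 = 478 pts.
Swapping Petrov↔Eriksen (Petrov→QA role 46 pts, Eriksen→Backend role 31 pts) loses 91.
Every other assignment is strictly worse.

Max total: 478 pts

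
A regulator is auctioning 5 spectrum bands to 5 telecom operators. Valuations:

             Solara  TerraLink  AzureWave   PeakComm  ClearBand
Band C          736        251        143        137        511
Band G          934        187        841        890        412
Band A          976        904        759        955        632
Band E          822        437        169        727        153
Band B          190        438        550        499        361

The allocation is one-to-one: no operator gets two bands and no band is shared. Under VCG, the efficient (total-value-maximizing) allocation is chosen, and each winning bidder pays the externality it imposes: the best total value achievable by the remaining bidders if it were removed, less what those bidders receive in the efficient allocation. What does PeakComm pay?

PeakComm pays $291M.

Efficient allocation: Solara→Band E ($822M), TerraLink→Band A ($904M), AzureWave→Band B ($550M), PeakComm→Band G ($890M), ClearBand→Band C ($511M); total welfare W = $3677M.
PeakComm receives Band G at value $890M, so the others get W − 890 = $2787M.
Without PeakComm: best allocation of the remaining 4 bidders over all 5 bands is Solara→Band E ($822M), TerraLink→Band A ($904M), AzureWave→Band G ($841M), ClearBand→Band C ($511M), total $3078M.
VCG payment = (others' best without PeakComm) − (others' welfare with PeakComm) = 3078 − 2787 = $291M.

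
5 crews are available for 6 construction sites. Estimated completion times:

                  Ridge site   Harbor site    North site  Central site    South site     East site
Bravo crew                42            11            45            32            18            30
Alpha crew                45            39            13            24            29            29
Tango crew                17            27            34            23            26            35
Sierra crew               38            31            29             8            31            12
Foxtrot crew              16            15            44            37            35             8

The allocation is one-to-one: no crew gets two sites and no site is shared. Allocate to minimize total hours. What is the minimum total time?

Min total: 57 hours

Optimal: Bravo crew→Harbor site (11 hours), Alpha crew→North site (13 hours), Tango crew→Ridge site (17 hours), Sierra crew→Central site (8 hours), Foxtrot crew→East site (8 hours) — total 11+13+17+8+8 = 57 hours.
Column-greedy (each site in turn goes to its cheapest remaining crew) gives 74 hours, worse by 17.
Swapping Alpha crew↔Foxtrot crew (Alpha crew→East site 29 hours, Foxtrot crew→North site 44 hours) adds 52.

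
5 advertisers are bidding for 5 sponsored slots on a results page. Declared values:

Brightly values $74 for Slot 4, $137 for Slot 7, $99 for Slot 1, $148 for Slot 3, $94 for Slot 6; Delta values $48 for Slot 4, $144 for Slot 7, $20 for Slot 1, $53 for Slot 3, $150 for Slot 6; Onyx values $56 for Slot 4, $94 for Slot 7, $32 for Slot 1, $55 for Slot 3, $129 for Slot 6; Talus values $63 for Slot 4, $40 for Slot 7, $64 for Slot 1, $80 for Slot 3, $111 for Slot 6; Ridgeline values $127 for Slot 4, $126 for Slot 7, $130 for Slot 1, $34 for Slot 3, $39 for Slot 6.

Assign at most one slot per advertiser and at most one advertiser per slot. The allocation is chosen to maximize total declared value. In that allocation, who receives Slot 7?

Optimal: Brightly→Slot 3 ($148), Delta→Slot 7 ($144), Onyx→Slot 6 ($129), Talus→Slot 4 ($63), Ridgeline→Slot 1 ($130) — total 148+144+129+63+130 = $614.
Column-greedy (each slot in turn goes to its best remaining advertiser) gives $579, worse by 35.
Swapping Talus↔Brightly (Talus→Slot 3 $80, Brightly→Slot 4 $74) loses 57.
Delta's own top slot is Slot 6 ($150), but forcing Delta→Slot 6 and reassigning the rest optimally gives only $585 — worse by 29.

Delta receives Slot 7.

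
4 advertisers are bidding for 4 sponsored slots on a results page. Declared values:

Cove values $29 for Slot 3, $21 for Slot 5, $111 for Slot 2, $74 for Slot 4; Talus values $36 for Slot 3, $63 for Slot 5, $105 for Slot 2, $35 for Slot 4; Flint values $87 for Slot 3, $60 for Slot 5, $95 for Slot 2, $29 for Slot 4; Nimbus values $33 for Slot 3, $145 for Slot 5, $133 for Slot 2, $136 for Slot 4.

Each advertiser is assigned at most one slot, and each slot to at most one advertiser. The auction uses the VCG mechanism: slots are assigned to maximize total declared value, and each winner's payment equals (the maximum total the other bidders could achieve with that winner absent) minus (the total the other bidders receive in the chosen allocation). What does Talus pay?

Talus pays $37.

Efficient allocation: Cove→Slot 4 ($74), Talus→Slot 2 ($105), Flint→Slot 3 ($87), Nimbus→Slot 5 ($145); total welfare W = $411.
Talus receives Slot 2 at value $105, so the others get W − 105 = $306.
Without Talus: best allocation of the remaining 3 bidders over all 4 slots is Cove→Slot 2 ($111), Flint→Slot 3 ($87), Nimbus→Slot 5 ($145), total $343.
VCG payment = (others' best without Talus) − (others' welfare with Talus) = 343 − 306 = $37.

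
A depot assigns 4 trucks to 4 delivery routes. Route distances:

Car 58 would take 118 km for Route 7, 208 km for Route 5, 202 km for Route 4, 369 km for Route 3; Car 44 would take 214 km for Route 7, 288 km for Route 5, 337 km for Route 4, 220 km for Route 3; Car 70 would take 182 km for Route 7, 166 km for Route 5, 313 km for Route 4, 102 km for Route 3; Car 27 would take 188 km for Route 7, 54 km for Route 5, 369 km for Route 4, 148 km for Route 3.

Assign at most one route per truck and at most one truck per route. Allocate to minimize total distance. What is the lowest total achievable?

Min total: 572 km

This is the linear assignment problem.
Optimal: Car 58→Route 4 (202 km), Car 44→Route 7 (214 km), Car 70→Route 3 (102 km), Car 27→Route 5 (54 km) — total 202+214+102+54 = 572 km.
Next-best assignment: Car 58→Route 7, Car 44→Route 4, Car 70→Route 3, Car 27→Route 5 = 611 km.
No other one-to-one assignment undercuts 572 km.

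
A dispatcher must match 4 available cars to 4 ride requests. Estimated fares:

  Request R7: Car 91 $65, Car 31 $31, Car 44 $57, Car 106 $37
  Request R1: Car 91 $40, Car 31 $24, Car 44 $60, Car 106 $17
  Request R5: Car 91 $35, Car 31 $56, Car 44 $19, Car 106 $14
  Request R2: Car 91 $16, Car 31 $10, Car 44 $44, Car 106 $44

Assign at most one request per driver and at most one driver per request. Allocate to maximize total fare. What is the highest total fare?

Max total: $225

Optimal: Car 91→Request R7 ($65), Car 31→Request R5 ($56), Car 44→Request R1 ($60), Car 106→Request R2 ($44) — total 65+56+60+44 = $225.
Next-best assignment: Car 91→Request R1, Car 31→Request R5, Car 44→Request R7, Car 106→Request R2 = $197.
Checked against all permutations: $225 is optimal.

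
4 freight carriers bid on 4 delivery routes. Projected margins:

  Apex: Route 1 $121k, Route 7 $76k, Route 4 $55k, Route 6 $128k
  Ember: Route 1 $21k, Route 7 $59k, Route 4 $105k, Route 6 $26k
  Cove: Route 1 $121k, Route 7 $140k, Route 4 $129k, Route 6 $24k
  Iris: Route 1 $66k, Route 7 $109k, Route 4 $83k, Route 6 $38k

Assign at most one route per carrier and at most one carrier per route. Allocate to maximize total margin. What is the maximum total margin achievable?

Optimal: Apex→Route 6 ($128k), Ember→Route 4 ($105k), Cove→Route 1 ($121k), Iris→Route 7 ($109k) — total 128+105+121+109 = $463k.
Row-greedy (each carrier in turn takes its best remaining route) gives $439k, worse by 24.
Swapping Cove↔Ember (Cove→Route 4 $129k, Ember→Route 1 $21k) loses 76.
Checked against all permutations: $463k is optimal.

Maximum total: $463k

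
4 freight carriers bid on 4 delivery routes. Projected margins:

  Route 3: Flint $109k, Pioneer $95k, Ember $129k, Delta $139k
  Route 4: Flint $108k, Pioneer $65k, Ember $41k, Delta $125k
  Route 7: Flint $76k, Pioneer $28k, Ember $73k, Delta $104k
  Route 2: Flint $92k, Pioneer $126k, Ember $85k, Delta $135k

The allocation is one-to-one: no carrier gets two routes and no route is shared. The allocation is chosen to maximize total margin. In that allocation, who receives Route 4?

Optimal: Flint→Route 4 ($108k), Pioneer→Route 2 ($126k), Ember→Route 3 ($129k), Delta→Route 7 ($104k) — total 108+126+129+104 = $467k.
Max-entry greedy (repeatedly take the single best remaining cell) gives $446k, worse by 21.
No other one-to-one assignment exceeds $467k.
Flint's own top route is Route 3 ($109k), but forcing Flint→Route 3 and reassigning the rest optimally gives only $433k — worse by 34.

Flint receives Route 4.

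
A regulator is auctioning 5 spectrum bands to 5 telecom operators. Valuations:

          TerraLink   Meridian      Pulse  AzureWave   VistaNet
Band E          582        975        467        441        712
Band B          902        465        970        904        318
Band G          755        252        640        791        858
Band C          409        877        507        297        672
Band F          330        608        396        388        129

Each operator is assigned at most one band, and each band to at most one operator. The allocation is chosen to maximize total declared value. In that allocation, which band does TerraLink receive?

Treat this as an assignment problem: match each operator to one band.
Optimal: TerraLink→Band G ($755M), Meridian→Band E ($975M), Pulse→Band B ($970M), AzureWave→Band F ($388M), VistaNet→Band C ($672M) — total 755+975+970+388+672 = $3760M.
Row-greedy (each operator in turn takes its best remaining band) gives $3577M, worse by 183.
No other one-to-one assignment exceeds $3760M.
TerraLink's own top band is Band B ($902M), but forcing TerraLink→Band B and reassigning the rest optimally gives only $3736M — worse by 24.

TerraLink receives Band G.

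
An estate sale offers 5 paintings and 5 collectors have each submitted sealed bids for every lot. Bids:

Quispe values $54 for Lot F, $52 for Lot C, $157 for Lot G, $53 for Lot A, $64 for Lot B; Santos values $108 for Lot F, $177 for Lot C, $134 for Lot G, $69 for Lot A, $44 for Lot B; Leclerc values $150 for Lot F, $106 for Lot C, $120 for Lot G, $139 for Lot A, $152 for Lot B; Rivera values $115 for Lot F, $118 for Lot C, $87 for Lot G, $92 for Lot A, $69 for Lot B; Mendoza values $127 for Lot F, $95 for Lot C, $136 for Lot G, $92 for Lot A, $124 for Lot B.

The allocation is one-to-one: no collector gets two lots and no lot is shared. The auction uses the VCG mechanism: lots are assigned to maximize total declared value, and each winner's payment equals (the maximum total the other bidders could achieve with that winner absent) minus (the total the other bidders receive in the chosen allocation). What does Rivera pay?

Rivera pays $16.

Efficient allocation: Quispe→Lot G ($157), Santos→Lot C ($177), Leclerc→Lot A ($139), Rivera→Lot F ($115), Mendoza→Lot B ($124); total welfare W = $712.
Rivera receives Lot F at value $115, so the others get W − 115 = $597.
Without Rivera: best allocation of the remaining 4 bidders over all 5 lots is Quispe→Lot G ($157), Santos→Lot C ($177), Leclerc→Lot B ($152), Mendoza→Lot F ($127), total $613.
VCG payment = (others' best without Rivera) − (others' welfare with Rivera) = 613 − 597 = $16.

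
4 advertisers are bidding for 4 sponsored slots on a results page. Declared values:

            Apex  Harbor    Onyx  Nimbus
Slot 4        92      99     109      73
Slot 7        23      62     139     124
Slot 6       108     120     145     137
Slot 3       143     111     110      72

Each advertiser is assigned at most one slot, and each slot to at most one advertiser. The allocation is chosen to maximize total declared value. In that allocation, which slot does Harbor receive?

Optimal: Apex→Slot 3 ($143), Harbor→Slot 4 ($99), Onyx→Slot 7 ($139), Nimbus→Slot 6 ($137) — total 143+99+139+137 = $518.
Max-entry greedy (repeatedly take the single best remaining cell) gives $511, worse by 7.
No other one-to-one assignment exceeds $518.
Harbor's own top slot is Slot 6 ($120), but forcing Harbor→Slot 6 and reassigning the rest optimally gives only $496 — worse by 22.

Harbor receives Slot 4.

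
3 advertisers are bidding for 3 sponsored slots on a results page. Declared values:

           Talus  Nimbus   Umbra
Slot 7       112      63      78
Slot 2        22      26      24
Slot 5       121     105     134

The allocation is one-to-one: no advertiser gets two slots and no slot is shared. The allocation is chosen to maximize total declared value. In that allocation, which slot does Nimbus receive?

Nimbus receives Slot 2.

This is the linear assignment problem.
Optimal: Talus→Slot 7 ($112), Nimbus→Slot 2 ($26), Umbra→Slot 5 ($134) — total 112+26+134 = $272.
Row-greedy (each advertiser in turn takes its best remaining slot) gives $208, worse by 64.
Next-best assignment: Talus→Slot 7, Nimbus→Slot 5, Umbra→Slot 2 = $241.
Nimbus's own top slot is Slot 5 ($105), but forcing Nimbus→Slot 5 and reassigning the rest optimally gives only $241 — worse by 31.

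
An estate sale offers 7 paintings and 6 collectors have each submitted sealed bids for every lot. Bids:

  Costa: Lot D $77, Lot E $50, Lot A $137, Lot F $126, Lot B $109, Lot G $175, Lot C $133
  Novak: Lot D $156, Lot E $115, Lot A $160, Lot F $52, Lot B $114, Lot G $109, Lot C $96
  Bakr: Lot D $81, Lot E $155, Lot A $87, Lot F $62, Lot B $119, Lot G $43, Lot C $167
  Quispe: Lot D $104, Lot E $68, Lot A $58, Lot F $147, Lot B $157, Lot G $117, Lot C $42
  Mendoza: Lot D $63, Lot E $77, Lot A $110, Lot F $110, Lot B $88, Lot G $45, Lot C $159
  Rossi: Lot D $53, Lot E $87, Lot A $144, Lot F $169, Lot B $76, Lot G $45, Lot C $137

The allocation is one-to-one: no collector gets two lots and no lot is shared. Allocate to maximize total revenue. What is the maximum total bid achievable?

Max total: $975

This is a one-to-one assignment (maximum-weight bipartite matching).
Optimal: Costa→Lot G ($175), Novak→Lot A ($160), Bakr→Lot E ($155), Quispe→Lot B ($157), Mendoza→Lot C ($159), Rossi→Lot F ($169) — total 175+160+155+157+159+169 = $975.
Max-entry greedy (repeatedly take the single best remaining cell) gives $905, worse by 70.
Next-best assignment: Costa→Lot G, Novak→Lot D, Bakr→Lot E, Quispe→Lot B, Mendoza→Lot C, Rossi→Lot F = $971.
No other one-to-one assignment exceeds $975.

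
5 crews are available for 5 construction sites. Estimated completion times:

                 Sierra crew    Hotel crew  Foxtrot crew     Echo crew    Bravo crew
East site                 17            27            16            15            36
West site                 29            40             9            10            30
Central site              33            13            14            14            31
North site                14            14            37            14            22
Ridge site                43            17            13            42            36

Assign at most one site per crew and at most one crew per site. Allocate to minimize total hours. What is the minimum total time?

Minimum total: 75 hours

Treat this as an assignment problem: match each crew to one site.
Optimal: Sierra crew→East site (17 hours), Hotel crew→Central site (13 hours), Foxtrot crew→Ridge site (13 hours), Echo crew→West site (10 hours), Bravo crew→North site (22 hours) — total 17+13+13+10+22 = 75 hours.
Column-greedy (each site in turn goes to its cheapest remaining crew) gives 87 hours, worse by 12.
Next-best assignment: Sierra crew→East site, Hotel crew→Ridge site, Foxtrot crew→West site, Echo crew→Central site, Bravo crew→North site = 79 hours.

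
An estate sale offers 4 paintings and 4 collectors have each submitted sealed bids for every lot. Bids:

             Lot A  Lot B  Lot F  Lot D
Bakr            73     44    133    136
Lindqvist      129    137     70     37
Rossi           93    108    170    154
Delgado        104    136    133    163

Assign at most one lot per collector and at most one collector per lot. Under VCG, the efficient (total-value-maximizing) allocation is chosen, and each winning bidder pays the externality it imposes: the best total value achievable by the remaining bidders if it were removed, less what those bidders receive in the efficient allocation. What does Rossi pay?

Efficient allocation: Bakr→Lot D ($136), Lindqvist→Lot A ($129), Rossi→Lot F ($170), Delgado→Lot B ($136); total welfare W = $571.
Rossi receives Lot F at value $170, so the others get W − 170 = $401.
Without Rossi: best allocation of the remaining 3 bidders over all 4 lots is Bakr→Lot F ($133), Lindqvist→Lot B ($137), Delgado→Lot D ($163), total $433.
VCG payment = (others' best without Rossi) − (others' welfare with Rossi) = 433 − 401 = $32.

Rossi pays $32.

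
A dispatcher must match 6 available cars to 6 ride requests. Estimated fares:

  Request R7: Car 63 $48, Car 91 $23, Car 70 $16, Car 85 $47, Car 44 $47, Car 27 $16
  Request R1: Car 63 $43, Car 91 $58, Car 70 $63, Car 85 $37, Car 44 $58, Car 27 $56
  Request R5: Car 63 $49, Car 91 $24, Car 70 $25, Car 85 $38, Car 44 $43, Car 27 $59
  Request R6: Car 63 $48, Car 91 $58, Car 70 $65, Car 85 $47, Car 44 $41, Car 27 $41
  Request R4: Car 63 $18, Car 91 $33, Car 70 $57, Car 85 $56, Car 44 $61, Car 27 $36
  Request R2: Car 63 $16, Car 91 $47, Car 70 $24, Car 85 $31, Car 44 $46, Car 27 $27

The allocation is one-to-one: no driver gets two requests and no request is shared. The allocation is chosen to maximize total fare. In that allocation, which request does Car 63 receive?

Car 63 receives Request R7.

This is the linear assignment problem.
Optimal: Car 63→Request R7 ($48), Car 91→Request R2 ($47), Car 70→Request R6 ($65), Car 85→Request R4 ($56), Car 44→Request R1 ($58), Car 27→Request R5 ($59) — total 48+47+65+56+58+59 = $333.
Max-entry greedy (repeatedly take the single best remaining cell) gives $322, worse by 11.
Next-best assignment: Car 63→Request R7, Car 91→Request R1, Car 70→Request R6, Car 85→Request R4, Car 44→Request R2, Car 27→Request R5 = $332.
Swapping Car 85↔Car 70 (Car 85→Request R6 $47, Car 70→Request R4 $57) loses 17.
Car 63's own top request is Request R5 ($49), but forcing Car 63→Request R5 and reassigning the rest optimally gives only $325 — worse by 8.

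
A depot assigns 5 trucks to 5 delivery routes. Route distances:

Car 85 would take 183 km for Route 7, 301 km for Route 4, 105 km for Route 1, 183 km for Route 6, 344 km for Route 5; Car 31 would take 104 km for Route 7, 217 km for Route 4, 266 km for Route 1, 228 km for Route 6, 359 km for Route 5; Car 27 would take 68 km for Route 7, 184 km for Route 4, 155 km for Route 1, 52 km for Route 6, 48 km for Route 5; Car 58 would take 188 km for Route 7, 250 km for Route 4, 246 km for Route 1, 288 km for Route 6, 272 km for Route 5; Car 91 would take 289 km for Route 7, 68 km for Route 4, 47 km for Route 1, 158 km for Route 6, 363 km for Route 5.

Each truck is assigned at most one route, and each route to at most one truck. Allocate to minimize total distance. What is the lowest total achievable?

Min total: 601 km

Optimal: Car 85→Route 1 (105 km), Car 31→Route 7 (104 km), Car 27→Route 6 (52 km), Car 58→Route 5 (272 km), Car 91→Route 4 (68 km) — total 105+104+52+272+68 = 601 km.
Min-entry greedy (repeatedly take the single cheapest remaining cell) gives 632 km, worse by 31.
Next-best assignment: Car 85→Route 1, Car 31→Route 7, Car 27→Route 5, Car 58→Route 6, Car 91→Route 4 = 613 km.
Swapping Car 31↔Car 27 (Car 31→Route 6 228 km, Car 27→Route 7 68 km) adds 140.
Checked against all permutations: 601 km is optimal.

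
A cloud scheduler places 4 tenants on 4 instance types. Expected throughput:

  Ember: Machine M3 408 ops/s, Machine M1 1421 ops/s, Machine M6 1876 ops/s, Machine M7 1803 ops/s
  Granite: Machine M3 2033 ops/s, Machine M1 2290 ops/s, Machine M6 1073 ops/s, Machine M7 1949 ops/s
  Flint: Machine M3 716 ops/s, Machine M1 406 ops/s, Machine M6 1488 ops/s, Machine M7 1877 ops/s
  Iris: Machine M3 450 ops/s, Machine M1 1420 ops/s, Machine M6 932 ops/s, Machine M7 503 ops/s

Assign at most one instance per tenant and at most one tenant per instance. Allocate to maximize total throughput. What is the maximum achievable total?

Maximum total: 7206 ops/s

This is the linear assignment problem.
Optimal: Ember→Machine M6 (1876 ops/s), Granite→Machine M3 (2033 ops/s), Flint→Machine M7 (1877 ops/s), Iris→Machine M1 (1420 ops/s) — total 1876+2033+1877+1420 = 7206 ops/s.
Max-entry greedy (repeatedly take the single best remaining cell) gives 6493 ops/s, worse by 713.
Next-best assignment: Ember→Machine M7, Granite→Machine M3, Flint→Machine M6, Iris→Machine M1 = 6744 ops/s.
Checked against all permutations: 7206 ops/s is optimal.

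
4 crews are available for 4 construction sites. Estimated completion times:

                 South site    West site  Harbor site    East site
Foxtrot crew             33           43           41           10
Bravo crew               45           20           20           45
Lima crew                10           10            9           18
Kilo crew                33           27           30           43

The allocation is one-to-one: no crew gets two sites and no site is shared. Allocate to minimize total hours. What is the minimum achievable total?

Optimal: Foxtrot crew→East site (10 hours), Bravo crew→Harbor site (20 hours), Lima crew→South site (10 hours), Kilo crew→West site (27 hours) — total 10+20+10+27 = 67 hours.
Row-greedy (each crew in turn takes its cheapest remaining site) gives 72 hours, worse by 5.
Next-best assignment: Foxtrot crew→East site, Bravo crew→West site, Lima crew→South site, Kilo crew→Harbor site = 70 hours.

Minimum total: 67 hours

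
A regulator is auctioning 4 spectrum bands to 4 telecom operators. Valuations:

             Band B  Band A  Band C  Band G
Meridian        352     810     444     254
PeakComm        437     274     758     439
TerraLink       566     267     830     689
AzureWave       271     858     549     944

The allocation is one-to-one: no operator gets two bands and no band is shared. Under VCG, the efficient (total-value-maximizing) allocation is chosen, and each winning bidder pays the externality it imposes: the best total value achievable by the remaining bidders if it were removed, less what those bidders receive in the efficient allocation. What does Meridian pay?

Efficient allocation: Meridian→Band A ($810M), PeakComm→Band C ($758M), TerraLink→Band B ($566M), AzureWave→Band G ($944M); total welfare W = $3078M.
Meridian receives Band A at value $810M, so the others get W − 810 = $2268M.
Without Meridian: best allocation of the remaining 3 bidders over all 4 bands is PeakComm→Band C ($758M), TerraLink→Band G ($689M), AzureWave→Band A ($858M), total $2305M.
VCG payment = (others' best without Meridian) − (others' welfare with Meridian) = 2305 − 2268 = $37M.

Meridian pays $37M.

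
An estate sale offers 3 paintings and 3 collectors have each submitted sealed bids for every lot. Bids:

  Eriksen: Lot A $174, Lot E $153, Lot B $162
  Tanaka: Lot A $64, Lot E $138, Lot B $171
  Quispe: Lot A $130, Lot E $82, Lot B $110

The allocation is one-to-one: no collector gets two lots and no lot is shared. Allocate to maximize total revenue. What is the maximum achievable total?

Optimal: Eriksen→Lot E ($153), Tanaka→Lot B ($171), Quispe→Lot A ($130) — total 153+171+130 = $454.
Row-greedy (each collector in turn takes its best remaining lot) gives $427, worse by 27.
Next-best assignment: Eriksen→Lot B, Tanaka→Lot E, Quispe→Lot A = $430.
Swapping Quispe↔Eriksen (Quispe→Lot E $82, Eriksen→Lot A $174) loses 27.
Checked against all permutations: $454 is optimal.

Max total: $454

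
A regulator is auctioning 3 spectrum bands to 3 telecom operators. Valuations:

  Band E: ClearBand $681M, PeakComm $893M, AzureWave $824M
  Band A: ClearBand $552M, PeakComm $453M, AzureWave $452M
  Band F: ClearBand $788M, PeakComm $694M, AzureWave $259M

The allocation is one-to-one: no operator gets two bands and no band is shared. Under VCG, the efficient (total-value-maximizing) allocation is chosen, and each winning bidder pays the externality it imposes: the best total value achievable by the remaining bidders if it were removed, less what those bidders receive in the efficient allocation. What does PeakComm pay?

Efficient allocation: ClearBand→Band F ($788M), PeakComm→Band E ($893M), AzureWave→Band A ($452M); total welfare W = $2133M.
PeakComm receives Band E at value $893M, so the others get W − 893 = $1240M.
Without PeakComm: best allocation of the remaining 2 bidders over all 3 bands is ClearBand→Band F ($788M), AzureWave→Band E ($824M), total $1612M.
VCG payment = (others' best without PeakComm) − (others' welfare with PeakComm) = 1612 − 1240 = $372M.

PeakComm pays $372M.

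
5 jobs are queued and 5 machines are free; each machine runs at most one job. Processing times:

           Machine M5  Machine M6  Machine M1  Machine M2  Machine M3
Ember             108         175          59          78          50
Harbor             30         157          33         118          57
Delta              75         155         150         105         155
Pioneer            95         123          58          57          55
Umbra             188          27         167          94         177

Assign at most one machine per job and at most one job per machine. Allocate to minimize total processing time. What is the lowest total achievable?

Optimal: Ember→Machine M3 (50 min), Harbor→Machine M1 (33 min), Delta→Machine M5 (75 min), Pioneer→Machine M2 (57 min), Umbra→Machine M6 (27 min) — total 50+33+75+57+27 = 242 min.
Row-greedy (each job in turn takes its cheapest remaining machine) gives 270 min, worse by 28.
Every other assignment is strictly worse.

Min total: 242 min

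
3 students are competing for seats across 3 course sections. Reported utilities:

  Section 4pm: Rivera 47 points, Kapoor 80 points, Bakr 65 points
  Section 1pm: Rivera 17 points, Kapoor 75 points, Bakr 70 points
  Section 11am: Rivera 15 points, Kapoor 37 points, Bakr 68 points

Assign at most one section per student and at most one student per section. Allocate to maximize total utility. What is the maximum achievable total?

Max total: 190 points

This is a one-to-one assignment (maximum-weight bipartite matching).
Optimal: Rivera→Section 4pm (47 points), Kapoor→Section 1pm (75 points), Bakr→Section 11am (68 points) — total 47+75+68 = 190 points.
Column-greedy (each section in turn goes to its best remaining student) gives 165 points, worse by 25.
Next-best assignment: Rivera→Section 1pm, Kapoor→Section 4pm, Bakr→Section 11am = 165 points.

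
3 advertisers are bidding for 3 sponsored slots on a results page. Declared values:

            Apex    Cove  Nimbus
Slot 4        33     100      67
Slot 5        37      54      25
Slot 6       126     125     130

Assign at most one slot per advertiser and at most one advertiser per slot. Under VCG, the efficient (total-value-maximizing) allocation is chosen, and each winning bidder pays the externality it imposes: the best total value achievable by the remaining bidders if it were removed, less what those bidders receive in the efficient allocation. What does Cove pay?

Efficient allocation: Apex→Slot 5 ($37), Cove→Slot 4 ($100), Nimbus→Slot 6 ($130); total welfare W = $267.
Cove receives Slot 4 at value $100, so the others get W − 100 = $167.
Without Cove: best allocation of the remaining 2 bidders over all 3 slots is Apex→Slot 6 ($126), Nimbus→Slot 4 ($67), total $193.
VCG payment = (others' best without Cove) − (others' welfare with Cove) = 193 − 167 = $26.

Cove pays $26.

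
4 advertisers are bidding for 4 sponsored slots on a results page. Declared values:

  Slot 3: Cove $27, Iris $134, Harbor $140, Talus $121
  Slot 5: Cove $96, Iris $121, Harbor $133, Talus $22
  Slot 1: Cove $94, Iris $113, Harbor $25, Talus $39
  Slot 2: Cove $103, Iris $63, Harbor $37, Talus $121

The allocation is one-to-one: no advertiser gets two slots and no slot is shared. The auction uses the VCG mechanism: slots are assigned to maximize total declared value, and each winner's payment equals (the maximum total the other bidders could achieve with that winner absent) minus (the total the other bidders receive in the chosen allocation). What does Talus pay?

Efficient allocation: Cove→Slot 1 ($94), Iris→Slot 3 ($134), Harbor→Slot 5 ($133), Talus→Slot 2 ($121); total welfare W = $482.
Talus receives Slot 2 at value $121, so the others get W − 121 = $361.
Without Talus: best allocation of the remaining 3 bidders over all 4 slots is Cove→Slot 2 ($103), Iris→Slot 3 ($134), Harbor→Slot 5 ($133), total $370.
VCG payment = (others' best without Talus) − (others' welfare with Talus) = 370 − 361 = $9.

Talus pays $9.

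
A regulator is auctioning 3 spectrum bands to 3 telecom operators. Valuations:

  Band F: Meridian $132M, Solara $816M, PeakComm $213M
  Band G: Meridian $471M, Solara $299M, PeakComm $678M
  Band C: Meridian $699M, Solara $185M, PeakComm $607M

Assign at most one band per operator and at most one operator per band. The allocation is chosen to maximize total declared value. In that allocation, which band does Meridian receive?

Meridian receives Band C.

Optimal: Meridian→Band C ($699M), Solara→Band F ($816M), PeakComm→Band G ($678M) — total 699+816+678 = $2193M.
Next-best assignment: Meridian→Band G, Solara→Band F, PeakComm→Band C = $1894M.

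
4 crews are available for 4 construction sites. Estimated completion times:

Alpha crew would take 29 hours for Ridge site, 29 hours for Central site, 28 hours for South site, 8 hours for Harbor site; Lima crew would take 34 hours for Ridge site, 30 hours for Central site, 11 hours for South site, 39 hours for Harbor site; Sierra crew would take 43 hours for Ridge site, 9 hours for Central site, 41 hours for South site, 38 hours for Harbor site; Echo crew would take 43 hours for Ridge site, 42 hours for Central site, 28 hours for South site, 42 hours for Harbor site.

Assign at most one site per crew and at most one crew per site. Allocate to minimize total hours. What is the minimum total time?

Optimal: Alpha crew→Harbor site (8 hours), Lima crew→South site (11 hours), Sierra crew→Central site (9 hours), Echo crew→Ridge site (43 hours) — total 8+11+9+43 = 71 hours.
Next-best assignment: Alpha crew→Harbor site, Lima crew→Ridge site, Sierra crew→Central site, Echo crew→South site = 79 hours.
No other one-to-one assignment undercuts 71 hours.

Minimum total: 71 hours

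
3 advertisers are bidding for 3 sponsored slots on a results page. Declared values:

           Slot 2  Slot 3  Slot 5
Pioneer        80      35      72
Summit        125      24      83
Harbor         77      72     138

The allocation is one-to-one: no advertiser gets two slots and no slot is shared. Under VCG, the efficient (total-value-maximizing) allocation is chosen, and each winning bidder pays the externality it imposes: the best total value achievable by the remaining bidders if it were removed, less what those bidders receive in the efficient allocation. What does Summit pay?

Summit pays $45.

Efficient allocation: Pioneer→Slot 3 ($35), Summit→Slot 2 ($125), Harbor→Slot 5 ($138); total welfare W = $298.
Summit receives Slot 2 at value $125, so the others get W − 125 = $173.
Without Summit: best allocation of the remaining 2 bidders over all 3 slots is Pioneer→Slot 2 ($80), Harbor→Slot 5 ($138), total $218.
VCG payment = (others' best without Summit) − (others' welfare with Summit) = 218 − 173 = $45.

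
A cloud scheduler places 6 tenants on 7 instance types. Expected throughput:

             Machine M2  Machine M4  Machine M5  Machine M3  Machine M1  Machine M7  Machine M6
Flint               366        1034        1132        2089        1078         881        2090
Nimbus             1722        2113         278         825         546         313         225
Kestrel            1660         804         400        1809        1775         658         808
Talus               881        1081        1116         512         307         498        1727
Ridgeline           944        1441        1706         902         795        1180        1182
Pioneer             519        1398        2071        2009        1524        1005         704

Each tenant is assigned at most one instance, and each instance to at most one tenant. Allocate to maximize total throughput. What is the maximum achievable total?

Max total: 10955 ops/s

Treat this as an assignment problem: match each tenant to one instance.
Optimal: Flint→Machine M3 (2089 ops/s), Nimbus→Machine M4 (2113 ops/s), Kestrel→Machine M1 (1775 ops/s), Talus→Machine M6 (1727 ops/s), Ridgeline→Machine M7 (1180 ops/s), Pioneer→Machine M5 (2071 ops/s) — total 2089+2113+1775+1727+1180+2071 = 10955 ops/s.
Checked against all permutations: 10955 ops/s is optimal.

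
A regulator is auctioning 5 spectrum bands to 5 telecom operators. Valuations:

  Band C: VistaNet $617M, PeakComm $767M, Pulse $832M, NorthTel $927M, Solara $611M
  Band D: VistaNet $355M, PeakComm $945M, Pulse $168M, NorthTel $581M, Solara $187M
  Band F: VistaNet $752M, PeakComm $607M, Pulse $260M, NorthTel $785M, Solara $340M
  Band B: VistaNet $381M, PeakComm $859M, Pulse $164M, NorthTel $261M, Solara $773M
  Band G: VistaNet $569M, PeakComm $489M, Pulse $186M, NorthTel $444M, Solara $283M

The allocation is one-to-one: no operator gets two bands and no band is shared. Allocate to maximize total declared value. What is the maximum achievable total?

Optimal: VistaNet→Band G ($569M), PeakComm→Band D ($945M), Pulse→Band C ($832M), NorthTel→Band F ($785M), Solara→Band B ($773M) — total 569+945+832+785+773 = $3904M.
Max-entry greedy (repeatedly take the single best remaining cell) gives $3583M, worse by 321.
Next-best assignment: VistaNet→Band F, PeakComm→Band D, Pulse→Band C, NorthTel→Band G, Solara→Band B = $3746M.
Checked against all permutations: $3904M is optimal.

Maximum total: $3904M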